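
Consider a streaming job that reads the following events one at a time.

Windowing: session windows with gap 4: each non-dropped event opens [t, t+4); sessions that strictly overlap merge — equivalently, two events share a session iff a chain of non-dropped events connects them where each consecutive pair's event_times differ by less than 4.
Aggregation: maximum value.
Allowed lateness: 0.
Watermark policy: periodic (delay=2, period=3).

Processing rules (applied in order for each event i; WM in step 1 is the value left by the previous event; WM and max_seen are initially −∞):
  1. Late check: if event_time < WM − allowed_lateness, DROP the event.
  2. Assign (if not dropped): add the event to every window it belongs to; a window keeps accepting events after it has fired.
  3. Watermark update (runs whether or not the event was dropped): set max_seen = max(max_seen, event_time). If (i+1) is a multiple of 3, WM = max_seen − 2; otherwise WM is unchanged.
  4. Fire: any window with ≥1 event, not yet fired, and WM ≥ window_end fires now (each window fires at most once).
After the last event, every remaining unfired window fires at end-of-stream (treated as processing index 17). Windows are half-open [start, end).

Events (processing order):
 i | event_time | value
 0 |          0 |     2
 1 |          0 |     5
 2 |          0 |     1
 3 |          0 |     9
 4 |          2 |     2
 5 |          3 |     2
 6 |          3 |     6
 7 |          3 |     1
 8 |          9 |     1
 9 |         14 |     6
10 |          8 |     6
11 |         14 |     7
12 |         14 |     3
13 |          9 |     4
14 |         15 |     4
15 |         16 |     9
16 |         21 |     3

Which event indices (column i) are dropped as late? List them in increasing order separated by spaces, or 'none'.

13

i=0 t=0 v=2: → [0,4); WM=−∞
i=1 t=0 v=5: → [0,4); WM=−∞
i=2 t=0 v=1: → [0,4); WM=-2
i=3 t=0 v=9: → [0,4); WM=-2
i=4 t=2 v=2: → [0,6); WM=-2
i=5 t=3 v=2: → [0,7); WM=1
i=6 t=3 v=6: → [0,7); WM=1
i=7 t=3 v=1: → [0,7); WM=1
i=8 t=9 v=1: → [9,13); WM=7
i=9 t=14 v=6: → [14,18); WM=7
i=10 t=8 v=6: → [8,13); WM=7
i=11 t=14 v=7: → [14,18); WM=12
i=12 t=14 v=3: → [14,18); WM=12
i=13 t=9 v=4: DROP (t<12-0); WM=12
i=14 t=15 v=4: → [14,19); WM=13
i=15 t=16 v=9: → [14,20); WM=13
i=16 t=21 v=3: → [21,25); WM=13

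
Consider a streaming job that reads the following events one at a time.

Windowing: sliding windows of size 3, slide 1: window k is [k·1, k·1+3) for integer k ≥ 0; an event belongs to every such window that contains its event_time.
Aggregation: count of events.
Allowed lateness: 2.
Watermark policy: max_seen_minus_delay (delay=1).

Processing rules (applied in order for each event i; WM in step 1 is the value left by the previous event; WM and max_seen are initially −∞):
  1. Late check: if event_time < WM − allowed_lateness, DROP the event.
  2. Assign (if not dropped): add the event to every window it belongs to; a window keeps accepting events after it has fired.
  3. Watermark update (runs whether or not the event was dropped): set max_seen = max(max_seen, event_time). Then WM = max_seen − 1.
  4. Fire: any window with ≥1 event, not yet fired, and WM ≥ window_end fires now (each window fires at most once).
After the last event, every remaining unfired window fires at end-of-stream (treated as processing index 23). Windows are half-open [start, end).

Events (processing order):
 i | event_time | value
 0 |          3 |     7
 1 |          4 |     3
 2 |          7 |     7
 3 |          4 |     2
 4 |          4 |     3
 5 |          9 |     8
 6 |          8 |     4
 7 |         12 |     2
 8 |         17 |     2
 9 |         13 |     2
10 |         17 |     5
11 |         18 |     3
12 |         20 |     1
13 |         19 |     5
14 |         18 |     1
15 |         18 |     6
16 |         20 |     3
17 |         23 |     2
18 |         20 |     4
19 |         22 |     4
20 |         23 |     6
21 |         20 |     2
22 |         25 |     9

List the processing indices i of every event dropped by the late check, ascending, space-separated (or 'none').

i=0 t=3 v=7: → [3,6),[2,5),[1,4); WM=2
i=1 t=4 v=3: → [4,7),[3,6),[2,5); WM=3
i=2 t=7 v=7: → [7,10),[6,9),[5,8); WM=6; [1,4) fires=1 [2,5) fires=2 [3,6) fires=2
i=3 t=4 v=2: → [4,7),[3,6),[2,5); WM=6
i=4 t=4 v=3: → [4,7),[3,6),[2,5); WM=6
i=5 t=9 v=8: → [9,12),[8,11),[7,10); WM=8; [4,7) fires=3 [5,8) fires=1
i=6 t=8 v=4: → [8,11),[7,10),[6,9); WM=8
i=7 t=12 v=2: → [12,15),[11,14),[10,13); WM=11; [6,9) fires=2 [7,10) fires=3 [8,11) fires=2
i=8 t=17 v=2: → [17,20),[16,19),[15,18); WM=16; [9,12) fires=1 [10,13) fires=1 [11,14) fires=1 [12,15) fires=1
i=9 t=13 v=2: DROP (t<16-2); WM=16
i=10 t=17 v=5: → [17,20),[16,19),[15,18); WM=16
i=11 t=18 v=3: → [18,21),[17,20),[16,19); WM=17
i=12 t=20 v=1: → [20,23),[19,22),[18,21); WM=19; [15,18) fires=2 [16,19) fires=3
i=13 t=19 v=5: → [19,22),[18,21),[17,20); WM=19
i=14 t=18 v=1: → [18,21),[17,20),[16,19); WM=19
i=15 t=18 v=6: → [18,21),[17,20),[16,19); WM=19
i=16 t=20 v=3: → [20,23),[19,22),[18,21); WM=19
i=17 t=23 v=2: → [23,26),[22,25),[21,24); WM=22; [17,20) fires=6 [18,21) fires=6 [19,22) fires=3
i=18 t=20 v=4: → [20,23),[19,22),[18,21); WM=22
i=19 t=22 v=4: → [22,25),[21,24),[20,23); WM=22
i=20 t=23 v=6: → [23,26),[22,25),[21,24); WM=22
i=21 t=20 v=2: → [20,23),[19,22),[18,21); WM=22
i=22 t=25 v=9: → [25,28),[24,27),[23,26); WM=24; [20,23) fires=5 [21,24) fires=3

9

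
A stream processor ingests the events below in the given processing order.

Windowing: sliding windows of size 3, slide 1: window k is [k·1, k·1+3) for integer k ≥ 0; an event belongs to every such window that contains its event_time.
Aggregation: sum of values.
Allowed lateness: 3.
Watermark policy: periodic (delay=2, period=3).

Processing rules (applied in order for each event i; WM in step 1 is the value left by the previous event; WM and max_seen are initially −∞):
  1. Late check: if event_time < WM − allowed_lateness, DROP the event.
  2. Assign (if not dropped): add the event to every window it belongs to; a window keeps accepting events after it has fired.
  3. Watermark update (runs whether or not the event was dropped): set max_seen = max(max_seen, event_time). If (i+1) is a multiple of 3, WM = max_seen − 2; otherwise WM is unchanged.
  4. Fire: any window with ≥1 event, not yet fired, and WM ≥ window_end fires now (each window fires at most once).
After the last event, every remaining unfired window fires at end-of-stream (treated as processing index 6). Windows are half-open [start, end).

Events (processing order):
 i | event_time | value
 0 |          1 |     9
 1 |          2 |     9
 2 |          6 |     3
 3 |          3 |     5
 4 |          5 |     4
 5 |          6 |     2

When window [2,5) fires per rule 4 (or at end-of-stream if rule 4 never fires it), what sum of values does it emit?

i=0 t=1 v=9: → [1,4),[0,3); WM=−∞
i=1 t=2 v=9: → [2,5),[1,4),[0,3); WM=−∞
i=2 t=6 v=3: → [6,9),[5,8),[4,7); WM=4; [0,3) fires=18 [1,4) fires=18
i=3 t=3 v=5: → [3,6),[2,5),[1,4); WM=4
i=4 t=5 v=4: → [5,8),[4,7),[3,6); WM=4
i=5 t=6 v=2: → [6,9),[5,8),[4,7); WM=4

14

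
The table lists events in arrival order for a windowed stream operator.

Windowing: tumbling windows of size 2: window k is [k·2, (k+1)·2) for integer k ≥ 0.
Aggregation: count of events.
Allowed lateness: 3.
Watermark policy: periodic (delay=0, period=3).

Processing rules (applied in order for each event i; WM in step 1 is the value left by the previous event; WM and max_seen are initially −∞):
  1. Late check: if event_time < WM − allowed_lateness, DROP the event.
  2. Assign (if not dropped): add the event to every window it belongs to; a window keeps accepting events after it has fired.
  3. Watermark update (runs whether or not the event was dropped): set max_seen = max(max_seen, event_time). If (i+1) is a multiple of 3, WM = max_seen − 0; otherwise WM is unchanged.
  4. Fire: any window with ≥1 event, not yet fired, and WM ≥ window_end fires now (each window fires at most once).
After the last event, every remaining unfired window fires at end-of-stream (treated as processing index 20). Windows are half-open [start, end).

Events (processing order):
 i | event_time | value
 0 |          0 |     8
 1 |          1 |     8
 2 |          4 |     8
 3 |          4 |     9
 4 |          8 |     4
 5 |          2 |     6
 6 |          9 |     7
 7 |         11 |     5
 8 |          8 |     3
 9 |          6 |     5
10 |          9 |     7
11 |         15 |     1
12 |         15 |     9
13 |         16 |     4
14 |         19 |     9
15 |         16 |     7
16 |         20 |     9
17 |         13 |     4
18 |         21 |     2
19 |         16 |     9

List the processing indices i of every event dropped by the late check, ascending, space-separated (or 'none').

9 17 19

i=0 t=0 v=8: → [0,2); WM=−∞
i=1 t=1 v=8: → [0,2); WM=−∞
i=2 t=4 v=8: → [4,6); WM=4; [0,2) fires=2
i=3 t=4 v=9: → [4,6); WM=4
i=4 t=8 v=4: → [8,10); WM=4
i=5 t=2 v=6: → [2,4); WM=8; [2,4) fires=1 [4,6) fires=2
i=6 t=9 v=7: → [8,10); WM=8
i=7 t=11 v=5: → [10,12); WM=8
i=8 t=8 v=3: → [8,10); WM=11; [8,10) fires=3
i=9 t=6 v=5: DROP (t<11-3); WM=11
i=10 t=9 v=7: → [8,10); WM=11
i=11 t=15 v=1: → [14,16); WM=15; [10,12) fires=1
i=12 t=15 v=9: → [14,16); WM=15
i=13 t=16 v=4: → [16,18); WM=15
i=14 t=19 v=9: → [18,20); WM=19; [14,16) fires=2 [16,18) fires=1
i=15 t=16 v=7: → [16,18); WM=19
i=16 t=20 v=9: → [20,22); WM=19
i=17 t=13 v=4: DROP (t<19-3); WM=20; [18,20) fires=1
i=18 t=21 v=2: → [20,22); WM=20
i=19 t=16 v=9: DROP (t<20-3); WM=20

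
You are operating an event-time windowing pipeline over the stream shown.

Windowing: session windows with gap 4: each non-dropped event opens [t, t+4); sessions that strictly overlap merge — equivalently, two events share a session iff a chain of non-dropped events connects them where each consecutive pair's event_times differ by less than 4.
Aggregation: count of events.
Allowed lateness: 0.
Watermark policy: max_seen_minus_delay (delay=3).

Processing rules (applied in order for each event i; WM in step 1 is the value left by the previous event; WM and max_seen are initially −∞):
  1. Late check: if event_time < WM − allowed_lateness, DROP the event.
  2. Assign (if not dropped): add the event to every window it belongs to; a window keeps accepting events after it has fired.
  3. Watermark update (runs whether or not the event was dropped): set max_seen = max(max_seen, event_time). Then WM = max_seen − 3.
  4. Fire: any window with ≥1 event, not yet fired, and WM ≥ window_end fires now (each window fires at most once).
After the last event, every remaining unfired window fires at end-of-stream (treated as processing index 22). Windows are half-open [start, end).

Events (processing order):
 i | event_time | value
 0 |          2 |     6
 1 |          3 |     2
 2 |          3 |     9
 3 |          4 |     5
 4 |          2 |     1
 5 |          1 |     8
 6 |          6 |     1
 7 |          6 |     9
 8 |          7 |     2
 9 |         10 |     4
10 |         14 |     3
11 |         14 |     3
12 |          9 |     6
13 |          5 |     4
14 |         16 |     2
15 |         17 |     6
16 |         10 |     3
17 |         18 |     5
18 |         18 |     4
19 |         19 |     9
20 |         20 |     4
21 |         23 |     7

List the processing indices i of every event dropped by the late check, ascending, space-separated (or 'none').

12 13 16

i=0 t=2 v=6: → [2,6); WM=-1
i=1 t=3 v=2: → [2,7); WM=0
i=2 t=3 v=9: → [2,7); WM=0
i=3 t=4 v=5: → [2,8); WM=1
i=4 t=2 v=1: → [2,8); WM=1
i=5 t=1 v=8: → [1,8); WM=1
i=6 t=6 v=1: → [1,10); WM=3
i=7 t=6 v=9: → [1,10); WM=3
i=8 t=7 v=2: → [1,11); WM=4
i=9 t=10 v=4: → [1,14); WM=7
i=10 t=14 v=3: → [14,18); WM=11
i=11 t=14 v=3: → [14,18); WM=11
i=12 t=9 v=6: DROP (t<11-0); WM=11
i=13 t=5 v=4: DROP (t<11-0); WM=11
i=14 t=16 v=2: → [14,20); WM=13
i=15 t=17 v=6: → [14,21); WM=14
i=16 t=10 v=3: DROP (t<14-0); WM=14
i=17 t=18 v=5: → [14,22); WM=15
i=18 t=18 v=4: → [14,22); WM=15
i=19 t=19 v=9: → [14,23); WM=16
i=20 t=20 v=4: → [14,24); WM=17
i=21 t=23 v=7: → [14,27); WM=20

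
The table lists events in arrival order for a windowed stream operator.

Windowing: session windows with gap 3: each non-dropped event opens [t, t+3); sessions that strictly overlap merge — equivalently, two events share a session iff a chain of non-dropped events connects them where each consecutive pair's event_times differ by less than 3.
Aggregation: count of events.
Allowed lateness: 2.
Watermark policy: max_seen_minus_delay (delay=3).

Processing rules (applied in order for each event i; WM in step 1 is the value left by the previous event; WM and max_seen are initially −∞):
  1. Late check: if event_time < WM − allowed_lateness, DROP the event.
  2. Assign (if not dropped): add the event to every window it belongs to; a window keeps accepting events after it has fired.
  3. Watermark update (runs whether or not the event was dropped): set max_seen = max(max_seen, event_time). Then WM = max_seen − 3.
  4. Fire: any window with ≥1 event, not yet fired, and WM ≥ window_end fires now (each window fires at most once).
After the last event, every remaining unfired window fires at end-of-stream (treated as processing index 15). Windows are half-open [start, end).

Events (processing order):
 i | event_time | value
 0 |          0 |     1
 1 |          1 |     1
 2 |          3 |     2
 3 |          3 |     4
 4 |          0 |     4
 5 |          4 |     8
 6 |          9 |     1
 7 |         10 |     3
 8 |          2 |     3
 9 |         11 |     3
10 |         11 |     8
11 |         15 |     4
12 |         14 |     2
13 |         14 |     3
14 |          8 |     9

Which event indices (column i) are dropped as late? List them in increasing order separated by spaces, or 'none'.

8 14

i=0 t=0 v=1: → [0,3); WM=-3
i=1 t=1 v=1: → [0,4); WM=-2
i=2 t=3 v=2: → [0,6); WM=0
i=3 t=3 v=4: → [0,6); WM=0
i=4 t=0 v=4: → [0,6); WM=0
i=5 t=4 v=8: → [0,7); WM=1
i=6 t=9 v=1: → [9,12); WM=6
i=7 t=10 v=3: → [9,13); WM=7
i=8 t=2 v=3: DROP (t<7-2); WM=7
i=9 t=11 v=3: → [9,14); WM=8
i=10 t=11 v=8: → [9,14); WM=8
i=11 t=15 v=4: → [15,18); WM=12
i=12 t=14 v=2: → [14,18); WM=12
i=13 t=14 v=3: → [14,18); WM=12
i=14 t=8 v=9: DROP (t<12-2); WM=12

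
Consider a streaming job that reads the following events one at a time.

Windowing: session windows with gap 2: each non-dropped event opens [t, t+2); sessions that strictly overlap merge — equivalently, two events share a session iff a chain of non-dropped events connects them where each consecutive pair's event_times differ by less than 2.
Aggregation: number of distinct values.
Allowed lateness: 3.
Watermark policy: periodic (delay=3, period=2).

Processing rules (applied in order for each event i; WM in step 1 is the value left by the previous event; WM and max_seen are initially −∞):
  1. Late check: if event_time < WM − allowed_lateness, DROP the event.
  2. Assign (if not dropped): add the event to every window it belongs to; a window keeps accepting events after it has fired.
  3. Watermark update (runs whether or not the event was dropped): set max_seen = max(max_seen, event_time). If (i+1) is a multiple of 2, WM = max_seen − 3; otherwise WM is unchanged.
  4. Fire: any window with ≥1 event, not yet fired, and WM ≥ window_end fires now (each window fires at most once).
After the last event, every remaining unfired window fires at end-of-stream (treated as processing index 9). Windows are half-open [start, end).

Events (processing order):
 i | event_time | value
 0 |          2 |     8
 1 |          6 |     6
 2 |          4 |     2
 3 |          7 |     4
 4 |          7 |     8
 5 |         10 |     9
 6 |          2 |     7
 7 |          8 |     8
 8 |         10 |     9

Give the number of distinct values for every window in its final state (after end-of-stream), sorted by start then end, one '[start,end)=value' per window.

i=0 t=2 v=8: → [2,4); WM=−∞
i=1 t=6 v=6: → [6,8); WM=3
i=2 t=4 v=2: → [4,6); WM=3
i=3 t=7 v=4: → [6,9); WM=4
i=4 t=7 v=8: → [6,9); WM=4
i=5 t=10 v=9: → [10,12); WM=7
i=6 t=2 v=7: DROP (t<7-3); WM=7
i=7 t=8 v=8: → [6,10); WM=7
i=8 t=10 v=9: → [10,12); WM=7

[2,4)=1 [4,6)=1 [6,10)=3 [10,12)=1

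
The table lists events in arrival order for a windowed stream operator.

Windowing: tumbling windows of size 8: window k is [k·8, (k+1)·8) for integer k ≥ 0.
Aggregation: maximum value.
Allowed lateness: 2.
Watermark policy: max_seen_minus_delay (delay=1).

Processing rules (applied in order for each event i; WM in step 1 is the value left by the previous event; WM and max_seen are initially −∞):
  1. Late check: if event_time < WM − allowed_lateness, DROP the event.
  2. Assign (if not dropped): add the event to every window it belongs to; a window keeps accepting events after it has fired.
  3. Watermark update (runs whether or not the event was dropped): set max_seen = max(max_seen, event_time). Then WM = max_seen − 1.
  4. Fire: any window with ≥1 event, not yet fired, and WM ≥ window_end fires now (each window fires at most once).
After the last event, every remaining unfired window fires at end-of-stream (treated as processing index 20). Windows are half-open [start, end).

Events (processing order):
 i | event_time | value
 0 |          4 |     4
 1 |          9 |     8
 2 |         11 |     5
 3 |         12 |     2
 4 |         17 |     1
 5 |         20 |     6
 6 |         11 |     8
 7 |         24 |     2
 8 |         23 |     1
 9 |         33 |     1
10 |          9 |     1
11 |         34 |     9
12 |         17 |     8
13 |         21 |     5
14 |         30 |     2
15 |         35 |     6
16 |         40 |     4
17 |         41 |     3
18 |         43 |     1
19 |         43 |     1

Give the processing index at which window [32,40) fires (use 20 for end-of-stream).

17

i=0 t=4 v=4: → [0,8); WM=3
i=1 t=9 v=8: → [8,16); WM=8; [0,8) fires=4
i=2 t=11 v=5: → [8,16); WM=10
i=3 t=12 v=2: → [8,16); WM=11
i=4 t=17 v=1: → [16,24); WM=16; [8,16) fires=8
i=5 t=20 v=6: → [16,24); WM=19
i=6 t=11 v=8: DROP (t<19-2); WM=19
i=7 t=24 v=2: → [24,32); WM=23
i=8 t=23 v=1: → [16,24); WM=23
i=9 t=33 v=1: → [32,40); WM=32; [16,24) fires=6 [24,32) fires=2
i=10 t=9 v=1: DROP (t<32-2); WM=32
i=11 t=34 v=9: → [32,40); WM=33
i=12 t=17 v=8: DROP (t<33-2); WM=33
i=13 t=21 v=5: DROP (t<33-2); WM=33
i=14 t=30 v=2: DROP (t<33-2); WM=33
i=15 t=35 v=6: → [32,40); WM=34
i=16 t=40 v=4: → [40,48); WM=39
i=17 t=41 v=3: → [40,48); WM=40; [32,40) fires=9
i=18 t=43 v=1: → [40,48); WM=42
i=19 t=43 v=1: → [40,48); WM=42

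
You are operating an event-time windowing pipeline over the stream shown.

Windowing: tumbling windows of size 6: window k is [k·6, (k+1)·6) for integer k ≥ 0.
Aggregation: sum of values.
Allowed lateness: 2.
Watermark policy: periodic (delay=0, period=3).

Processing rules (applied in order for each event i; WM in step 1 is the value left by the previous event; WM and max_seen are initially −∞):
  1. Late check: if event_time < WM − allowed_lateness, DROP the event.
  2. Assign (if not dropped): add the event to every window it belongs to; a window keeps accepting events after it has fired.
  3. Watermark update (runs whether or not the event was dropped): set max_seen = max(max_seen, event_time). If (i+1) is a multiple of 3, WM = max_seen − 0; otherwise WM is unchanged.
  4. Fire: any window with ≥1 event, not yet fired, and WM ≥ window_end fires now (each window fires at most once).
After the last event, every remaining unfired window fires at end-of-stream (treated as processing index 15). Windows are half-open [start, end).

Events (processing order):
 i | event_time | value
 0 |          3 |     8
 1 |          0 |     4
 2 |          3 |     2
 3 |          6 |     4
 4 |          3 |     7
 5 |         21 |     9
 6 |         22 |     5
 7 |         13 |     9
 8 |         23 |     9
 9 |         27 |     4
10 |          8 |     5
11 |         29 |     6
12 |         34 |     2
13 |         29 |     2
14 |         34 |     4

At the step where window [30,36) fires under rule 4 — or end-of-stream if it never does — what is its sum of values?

i=0 t=3 v=8: → [0,6); WM=−∞
i=1 t=0 v=4: → [0,6); WM=−∞
i=2 t=3 v=2: → [0,6); WM=3
i=3 t=6 v=4: → [6,12); WM=3
i=4 t=3 v=7: → [0,6); WM=3
i=5 t=21 v=9: → [18,24); WM=21; [0,6) fires=21 [6,12) fires=4
i=6 t=22 v=5: → [18,24); WM=21
i=7 t=13 v=9: DROP (t<21-2); WM=21
i=8 t=23 v=9: → [18,24); WM=23
i=9 t=27 v=4: → [24,30); WM=23
i=10 t=8 v=5: DROP (t<23-2); WM=23
i=11 t=29 v=6: → [24,30); WM=29; [18,24) fires=23
i=12 t=34 v=2: → [30,36); WM=29
i=13 t=29 v=2: → [24,30); WM=29
i=14 t=34 v=4: → [30,36); WM=34; [24,30) fires=12

6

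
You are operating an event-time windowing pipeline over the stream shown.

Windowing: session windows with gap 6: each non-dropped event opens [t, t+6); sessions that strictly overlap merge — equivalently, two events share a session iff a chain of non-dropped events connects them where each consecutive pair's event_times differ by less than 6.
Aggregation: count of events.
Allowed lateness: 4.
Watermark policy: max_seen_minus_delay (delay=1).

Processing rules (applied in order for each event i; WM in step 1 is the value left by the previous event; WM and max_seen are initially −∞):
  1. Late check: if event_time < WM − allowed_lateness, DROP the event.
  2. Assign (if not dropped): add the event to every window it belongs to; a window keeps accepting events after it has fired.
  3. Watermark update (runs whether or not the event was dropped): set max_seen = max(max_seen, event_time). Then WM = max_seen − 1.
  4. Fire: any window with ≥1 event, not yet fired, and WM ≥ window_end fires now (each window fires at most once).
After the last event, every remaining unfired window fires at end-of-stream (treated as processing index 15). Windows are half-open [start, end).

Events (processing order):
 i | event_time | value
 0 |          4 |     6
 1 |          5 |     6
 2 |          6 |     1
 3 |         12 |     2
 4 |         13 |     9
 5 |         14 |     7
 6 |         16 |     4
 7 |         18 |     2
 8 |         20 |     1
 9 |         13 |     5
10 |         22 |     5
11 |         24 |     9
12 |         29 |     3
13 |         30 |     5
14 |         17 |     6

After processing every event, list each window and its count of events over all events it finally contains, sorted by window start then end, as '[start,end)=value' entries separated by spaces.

[4,12)=3 [12,36)=10

i=0 t=4 v=6: → [4,10); WM=3
i=1 t=5 v=6: → [4,11); WM=4
i=2 t=6 v=1: → [4,12); WM=5
i=3 t=12 v=2: → [12,18); WM=11
i=4 t=13 v=9: → [12,19); WM=12
i=5 t=14 v=7: → [12,20); WM=13
i=6 t=16 v=4: → [12,22); WM=15
i=7 t=18 v=2: → [12,24); WM=17
i=8 t=20 v=1: → [12,26); WM=19
i=9 t=13 v=5: DROP (t<19-4); WM=19
i=10 t=22 v=5: → [12,28); WM=21
i=11 t=24 v=9: → [12,30); WM=23
i=12 t=29 v=3: → [12,35); WM=28
i=13 t=30 v=5: → [12,36); WM=29
i=14 t=17 v=6: DROP (t<29-4); WM=29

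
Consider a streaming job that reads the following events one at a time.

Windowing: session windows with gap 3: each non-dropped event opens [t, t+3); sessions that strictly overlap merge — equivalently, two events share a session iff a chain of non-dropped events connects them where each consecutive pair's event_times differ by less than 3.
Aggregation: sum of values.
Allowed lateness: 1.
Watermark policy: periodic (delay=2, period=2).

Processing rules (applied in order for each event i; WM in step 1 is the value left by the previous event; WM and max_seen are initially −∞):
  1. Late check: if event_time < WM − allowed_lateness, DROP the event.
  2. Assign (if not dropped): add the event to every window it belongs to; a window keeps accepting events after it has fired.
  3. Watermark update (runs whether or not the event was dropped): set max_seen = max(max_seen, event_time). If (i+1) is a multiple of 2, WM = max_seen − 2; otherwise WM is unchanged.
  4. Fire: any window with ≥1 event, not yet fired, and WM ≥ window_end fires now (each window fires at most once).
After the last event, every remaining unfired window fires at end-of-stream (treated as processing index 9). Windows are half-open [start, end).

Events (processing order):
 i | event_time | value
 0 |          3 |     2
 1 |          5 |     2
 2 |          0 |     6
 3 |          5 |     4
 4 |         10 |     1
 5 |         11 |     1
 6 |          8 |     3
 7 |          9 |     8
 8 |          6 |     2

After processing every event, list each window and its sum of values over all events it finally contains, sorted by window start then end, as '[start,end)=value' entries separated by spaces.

[3,8)=8 [8,14)=13

i=0 t=3 v=2: → [3,6); WM=−∞
i=1 t=5 v=2: → [3,8); WM=3
i=2 t=0 v=6: DROP (t<3-1); WM=3
i=3 t=5 v=4: → [3,8); WM=3
i=4 t=10 v=1: → [10,13); WM=3
i=5 t=11 v=1: → [10,14); WM=9
i=6 t=8 v=3: → [8,14); WM=9
i=7 t=9 v=8: → [8,14); WM=9
i=8 t=6 v=2: DROP (t<9-1); WM=9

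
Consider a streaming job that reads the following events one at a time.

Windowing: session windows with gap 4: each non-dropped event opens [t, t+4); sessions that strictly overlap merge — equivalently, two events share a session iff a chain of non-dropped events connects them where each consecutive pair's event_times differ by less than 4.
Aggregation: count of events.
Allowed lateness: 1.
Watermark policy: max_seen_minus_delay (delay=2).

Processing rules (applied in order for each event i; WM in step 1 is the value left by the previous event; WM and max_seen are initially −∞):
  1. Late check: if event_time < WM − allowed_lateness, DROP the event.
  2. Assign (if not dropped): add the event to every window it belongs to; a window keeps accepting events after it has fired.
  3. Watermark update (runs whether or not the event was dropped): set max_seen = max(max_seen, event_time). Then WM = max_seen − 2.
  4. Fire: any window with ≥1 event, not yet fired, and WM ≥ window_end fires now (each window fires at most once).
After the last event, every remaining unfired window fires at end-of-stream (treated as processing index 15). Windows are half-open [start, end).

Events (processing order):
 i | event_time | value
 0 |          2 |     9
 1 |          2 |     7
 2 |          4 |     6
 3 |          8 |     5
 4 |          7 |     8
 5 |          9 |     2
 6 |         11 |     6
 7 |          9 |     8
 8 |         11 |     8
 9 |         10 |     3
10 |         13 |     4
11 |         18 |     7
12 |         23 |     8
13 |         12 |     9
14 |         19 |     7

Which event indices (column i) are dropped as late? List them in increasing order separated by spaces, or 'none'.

13 14

i=0 t=2 v=9: → [2,6); WM=0
i=1 t=2 v=7: → [2,6); WM=0
i=2 t=4 v=6: → [2,8); WM=2
i=3 t=8 v=5: → [8,12); WM=6
i=4 t=7 v=8: → [2,12); WM=6
i=5 t=9 v=2: → [2,13); WM=7
i=6 t=11 v=6: → [2,15); WM=9
i=7 t=9 v=8: → [2,15); WM=9
i=8 t=11 v=8: → [2,15); WM=9
i=9 t=10 v=3: → [2,15); WM=9
i=10 t=13 v=4: → [2,17); WM=11
i=11 t=18 v=7: → [18,22); WM=16
i=12 t=23 v=8: → [23,27); WM=21
i=13 t=12 v=9: DROP (t<21-1); WM=21
i=14 t=19 v=7: DROP (t<21-1); WM=21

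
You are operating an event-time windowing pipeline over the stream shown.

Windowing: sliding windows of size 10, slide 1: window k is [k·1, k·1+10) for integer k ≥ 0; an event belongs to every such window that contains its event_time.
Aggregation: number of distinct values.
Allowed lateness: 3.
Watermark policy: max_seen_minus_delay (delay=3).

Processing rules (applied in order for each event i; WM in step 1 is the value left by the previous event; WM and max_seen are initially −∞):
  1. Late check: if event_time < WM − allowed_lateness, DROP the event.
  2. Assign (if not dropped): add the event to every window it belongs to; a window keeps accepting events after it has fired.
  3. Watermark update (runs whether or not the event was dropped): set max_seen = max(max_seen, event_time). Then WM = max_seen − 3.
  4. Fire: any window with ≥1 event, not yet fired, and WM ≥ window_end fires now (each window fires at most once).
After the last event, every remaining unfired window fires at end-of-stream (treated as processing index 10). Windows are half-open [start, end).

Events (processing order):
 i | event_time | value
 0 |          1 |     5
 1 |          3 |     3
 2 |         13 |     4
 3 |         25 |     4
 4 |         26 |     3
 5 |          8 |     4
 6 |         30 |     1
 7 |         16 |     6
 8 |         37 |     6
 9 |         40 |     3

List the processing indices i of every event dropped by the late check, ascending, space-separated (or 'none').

i=0 t=1 v=5: → [1,11),[0,10); WM=-2
i=1 t=3 v=3: → [3,13),[2,12),[1,11),[0,10); WM=0
i=2 t=13 v=4: → [13,23),[12,22),[11,21),[10,20),[9,19),[8,18),[7,17),[6,16),[5,15),[4,14); WM=10; [0,10) fires=2
i=3 t=25 v=4: → [25,35),[24,34),[23,33),[22,32),[21,31),[20,30),[19,29),[18,28),[17,27),[16,26); WM=22; [1,11) fires=2 [2,12) fires=1 [3,13) fires=1 [4,14) fires=1 [5,15) fires=1 [6,16) fires=1 [7,17) fires=1 [8,18) fires=1 [9,19) fires=1 [10,20) fires=1 [11,21) fires=1 [12,22) fires=1
i=4 t=26 v=3: → [26,36),[25,35),[24,34),[23,33),[22,32),[21,31),[20,30),[19,29),[18,28),[17,27); WM=23; [13,23) fires=1
i=5 t=8 v=4: DROP (t<23-3); WM=23
i=6 t=30 v=1: → [30,40),[29,39),[28,38),[27,37),[26,36),[25,35),[24,34),[23,33),[22,32),[21,31); WM=27; [16,26) fires=1 [17,27) fires=2
i=7 t=16 v=6: DROP (t<27-3); WM=27
i=8 t=37 v=6: → [37,47),[36,46),[35,45),[34,44),[33,43),[32,42),[31,41),[30,40),[29,39),[28,38); WM=34; [18,28) fires=2 [19,29) fires=2 [20,30) fires=2 [21,31) fires=3 [22,32) fires=3 [23,33) fires=3 [24,34) fires=3
i=9 t=40 v=3: → [40,50),[39,49),[38,48),[37,47),[36,46),[35,45),[34,44),[33,43),[32,42),[31,41); WM=37; [25,35) fires=3 [26,36) fires=2 [27,37) fires=1

5 7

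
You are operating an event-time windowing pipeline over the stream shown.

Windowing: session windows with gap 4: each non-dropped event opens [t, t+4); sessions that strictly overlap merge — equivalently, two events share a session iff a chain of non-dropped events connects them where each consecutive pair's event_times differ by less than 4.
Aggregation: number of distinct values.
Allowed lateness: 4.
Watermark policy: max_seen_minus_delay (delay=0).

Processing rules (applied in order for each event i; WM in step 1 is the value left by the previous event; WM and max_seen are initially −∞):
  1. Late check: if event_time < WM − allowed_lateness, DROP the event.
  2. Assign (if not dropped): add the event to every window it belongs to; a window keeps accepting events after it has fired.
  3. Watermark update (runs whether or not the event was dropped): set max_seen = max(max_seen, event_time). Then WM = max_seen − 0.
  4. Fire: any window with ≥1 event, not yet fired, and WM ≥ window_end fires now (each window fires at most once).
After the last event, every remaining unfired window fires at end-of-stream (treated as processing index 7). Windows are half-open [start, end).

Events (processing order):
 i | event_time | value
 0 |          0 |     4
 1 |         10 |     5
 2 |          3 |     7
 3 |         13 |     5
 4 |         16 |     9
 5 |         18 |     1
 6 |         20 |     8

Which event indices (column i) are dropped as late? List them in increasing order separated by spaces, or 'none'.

2

i=0 t=0 v=4: → [0,4); WM=0
i=1 t=10 v=5: → [10,14); WM=10
i=2 t=3 v=7: DROP (t<10-4); WM=10
i=3 t=13 v=5: → [10,17); WM=13
i=4 t=16 v=9: → [10,20); WM=16
i=5 t=18 v=1: → [10,22); WM=18
i=6 t=20 v=8: → [10,24); WM=20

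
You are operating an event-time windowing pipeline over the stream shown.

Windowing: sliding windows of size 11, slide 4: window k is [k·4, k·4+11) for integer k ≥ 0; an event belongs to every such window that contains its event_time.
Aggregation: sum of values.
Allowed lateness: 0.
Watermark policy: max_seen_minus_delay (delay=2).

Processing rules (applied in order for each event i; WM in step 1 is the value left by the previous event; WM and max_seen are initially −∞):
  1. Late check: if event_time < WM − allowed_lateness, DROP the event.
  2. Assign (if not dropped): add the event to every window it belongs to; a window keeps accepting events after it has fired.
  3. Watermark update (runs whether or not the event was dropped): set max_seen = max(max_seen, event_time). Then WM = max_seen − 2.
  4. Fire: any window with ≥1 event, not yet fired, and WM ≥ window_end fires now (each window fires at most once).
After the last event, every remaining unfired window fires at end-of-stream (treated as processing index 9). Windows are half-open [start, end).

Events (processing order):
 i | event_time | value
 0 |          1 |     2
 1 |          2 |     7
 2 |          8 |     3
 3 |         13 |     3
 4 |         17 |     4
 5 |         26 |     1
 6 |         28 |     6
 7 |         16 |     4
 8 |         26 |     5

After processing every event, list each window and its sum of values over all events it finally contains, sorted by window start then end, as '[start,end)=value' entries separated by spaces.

i=0 t=1 v=2: → [0,11); WM=-1
i=1 t=2 v=7: → [0,11); WM=0
i=2 t=8 v=3: → [8,19),[4,15),[0,11); WM=6
i=3 t=13 v=3: → [12,23),[8,19),[4,15); WM=11; [0,11) fires=12
i=4 t=17 v=4: → [16,27),[12,23),[8,19); WM=15; [4,15) fires=6
i=5 t=26 v=1: → [24,35),[20,31),[16,27); WM=24; [8,19) fires=10 [12,23) fires=7
i=6 t=28 v=6: → [28,39),[24,35),[20,31); WM=26
i=7 t=16 v=4: DROP (t<26-0); WM=26
i=8 t=26 v=5: → [24,35),[20,31),[16,27); WM=26

[0,11)=12 [4,15)=6 [8,19)=10 [12,23)=7 [16,27)=10 [20,31)=12 [24,35)=12 [28,39)=6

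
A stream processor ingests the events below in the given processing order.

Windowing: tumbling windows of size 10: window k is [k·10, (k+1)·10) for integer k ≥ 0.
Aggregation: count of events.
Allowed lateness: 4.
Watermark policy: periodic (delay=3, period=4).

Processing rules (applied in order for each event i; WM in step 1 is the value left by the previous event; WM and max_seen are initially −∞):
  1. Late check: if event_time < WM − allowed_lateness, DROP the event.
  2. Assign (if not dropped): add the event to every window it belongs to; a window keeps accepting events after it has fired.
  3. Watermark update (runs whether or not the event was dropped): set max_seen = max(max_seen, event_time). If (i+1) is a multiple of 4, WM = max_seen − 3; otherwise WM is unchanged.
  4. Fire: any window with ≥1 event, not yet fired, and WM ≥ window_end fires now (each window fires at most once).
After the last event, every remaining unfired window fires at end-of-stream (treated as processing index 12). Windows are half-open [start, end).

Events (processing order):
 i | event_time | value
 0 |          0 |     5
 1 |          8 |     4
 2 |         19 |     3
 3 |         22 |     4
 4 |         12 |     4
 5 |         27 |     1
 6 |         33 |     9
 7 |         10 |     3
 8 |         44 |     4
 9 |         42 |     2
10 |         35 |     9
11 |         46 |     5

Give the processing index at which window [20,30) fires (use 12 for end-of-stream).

7

i=0 t=0 v=5: → [0,10); WM=−∞
i=1 t=8 v=4: → [0,10); WM=−∞
i=2 t=19 v=3: → [10,20); WM=−∞
i=3 t=22 v=4: → [20,30); WM=19; [0,10) fires=2
i=4 t=12 v=4: DROP (t<19-4); WM=19
i=5 t=27 v=1: → [20,30); WM=19
i=6 t=33 v=9: → [30,40); WM=19
i=7 t=10 v=3: DROP (t<19-4); WM=30; [10,20) fires=1 [20,30) fires=2
i=8 t=44 v=4: → [40,50); WM=30
i=9 t=42 v=2: → [40,50); WM=30
i=10 t=35 v=9: → [30,40); WM=30
i=11 t=46 v=5: → [40,50); WM=43; [30,40) fires=2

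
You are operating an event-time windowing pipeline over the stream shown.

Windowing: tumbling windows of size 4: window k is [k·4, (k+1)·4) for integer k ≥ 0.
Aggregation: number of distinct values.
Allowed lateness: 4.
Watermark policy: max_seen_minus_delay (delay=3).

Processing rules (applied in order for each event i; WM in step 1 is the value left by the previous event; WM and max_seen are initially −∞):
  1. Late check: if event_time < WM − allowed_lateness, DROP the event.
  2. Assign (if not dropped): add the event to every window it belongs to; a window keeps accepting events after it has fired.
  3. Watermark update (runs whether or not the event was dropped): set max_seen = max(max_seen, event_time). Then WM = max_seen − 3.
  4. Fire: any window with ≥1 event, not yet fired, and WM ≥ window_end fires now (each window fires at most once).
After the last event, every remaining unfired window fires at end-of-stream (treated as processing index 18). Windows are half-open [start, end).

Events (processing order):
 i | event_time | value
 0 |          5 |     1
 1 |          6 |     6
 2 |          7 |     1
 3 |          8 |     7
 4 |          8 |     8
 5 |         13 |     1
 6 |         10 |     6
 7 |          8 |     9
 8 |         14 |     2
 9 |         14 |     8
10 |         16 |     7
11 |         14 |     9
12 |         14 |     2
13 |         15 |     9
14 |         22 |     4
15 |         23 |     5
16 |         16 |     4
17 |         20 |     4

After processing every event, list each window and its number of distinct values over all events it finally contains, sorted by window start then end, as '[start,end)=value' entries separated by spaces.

[4,8)=2 [8,12)=4 [12,16)=4 [16,20)=2 [20,24)=2

i=0 t=5 v=1: → [4,8); WM=2
i=1 t=6 v=6: → [4,8); WM=3
i=2 t=7 v=1: → [4,8); WM=4
i=3 t=8 v=7: → [8,12); WM=5
i=4 t=8 v=8: → [8,12); WM=5
i=5 t=13 v=1: → [12,16); WM=10; [4,8) fires=2
i=6 t=10 v=6: → [8,12); WM=10
i=7 t=8 v=9: → [8,12); WM=10
i=8 t=14 v=2: → [12,16); WM=11
i=9 t=14 v=8: → [12,16); WM=11
i=10 t=16 v=7: → [16,20); WM=13; [8,12) fires=4
i=11 t=14 v=9: → [12,16); WM=13
i=12 t=14 v=2: → [12,16); WM=13
i=13 t=15 v=9: → [12,16); WM=13
i=14 t=22 v=4: → [20,24); WM=19; [12,16) fires=4
i=15 t=23 v=5: → [20,24); WM=20; [16,20) fires=1
i=16 t=16 v=4: → [16,20); WM=20
i=17 t=20 v=4: → [20,24); WM=20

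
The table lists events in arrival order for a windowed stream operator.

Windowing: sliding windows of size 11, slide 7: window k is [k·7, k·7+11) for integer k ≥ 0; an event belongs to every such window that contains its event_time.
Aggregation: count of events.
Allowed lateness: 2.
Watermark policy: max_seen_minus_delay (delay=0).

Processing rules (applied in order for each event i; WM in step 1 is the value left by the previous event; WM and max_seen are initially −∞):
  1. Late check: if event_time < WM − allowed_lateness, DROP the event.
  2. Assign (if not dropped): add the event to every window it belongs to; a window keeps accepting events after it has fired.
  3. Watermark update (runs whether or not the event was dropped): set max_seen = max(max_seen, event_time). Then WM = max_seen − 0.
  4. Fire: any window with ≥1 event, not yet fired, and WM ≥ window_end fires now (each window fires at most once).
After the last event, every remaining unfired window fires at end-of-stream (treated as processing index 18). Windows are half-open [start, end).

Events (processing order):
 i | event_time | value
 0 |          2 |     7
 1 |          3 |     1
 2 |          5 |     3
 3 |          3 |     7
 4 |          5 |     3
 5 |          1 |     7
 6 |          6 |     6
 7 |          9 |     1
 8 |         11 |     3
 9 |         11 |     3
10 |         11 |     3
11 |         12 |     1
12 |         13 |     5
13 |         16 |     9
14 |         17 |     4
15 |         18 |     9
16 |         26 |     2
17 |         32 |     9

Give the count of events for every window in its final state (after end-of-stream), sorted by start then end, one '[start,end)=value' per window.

[0,11)=7 [7,18)=8 [14,25)=3 [21,32)=1 [28,39)=1

i=0 t=2 v=7: → [0,11); WM=2
i=1 t=3 v=1: → [0,11); WM=3
i=2 t=5 v=3: → [0,11); WM=5
i=3 t=3 v=7: → [0,11); WM=5
i=4 t=5 v=3: → [0,11); WM=5
i=5 t=1 v=7: DROP (t<5-2); WM=5
i=6 t=6 v=6: → [0,11); WM=6
i=7 t=9 v=1: → [7,18),[0,11); WM=9
i=8 t=11 v=3: → [7,18); WM=11; [0,11) fires=7
i=9 t=11 v=3: → [7,18); WM=11
i=10 t=11 v=3: → [7,18); WM=11
i=11 t=12 v=1: → [7,18); WM=12
i=12 t=13 v=5: → [7,18); WM=13
i=13 t=16 v=9: → [14,25),[7,18); WM=16
i=14 t=17 v=4: → [14,25),[7,18); WM=17
i=15 t=18 v=9: → [14,25); WM=18; [7,18) fires=8
i=16 t=26 v=2: → [21,32); WM=26; [14,25) fires=3
i=17 t=32 v=9: → [28,39); WM=32; [21,32) fires=1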